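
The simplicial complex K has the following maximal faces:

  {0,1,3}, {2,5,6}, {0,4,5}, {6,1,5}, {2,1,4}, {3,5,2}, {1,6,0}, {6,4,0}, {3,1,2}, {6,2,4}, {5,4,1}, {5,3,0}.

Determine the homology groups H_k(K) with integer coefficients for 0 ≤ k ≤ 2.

K has 7 vertices, 18 edges, 12 triangles.
rank ∂_0 = 0, rank ∂_1 = 6 ⇒ b_0 = 7 − 0 − 6 = 1; all invariant factors of ∂_1 are 1 so no torsion. So H_0 ≅ Z.
rank ∂_1 = 6, rank ∂_2 = 12 ⇒ b_1 = 18 − 6 − 12 = 0; ∂_2 has invariant factor(s) [2] giving torsion. So H_1 ≅ Z/2.
rank ∂_2 = 12, rank ∂_3 = 0 ⇒ b_2 = 12 − 12 − 0 = 0. So H_2 ≅ 0.

H_0 = Z,  H_1 = Z/2,  H_2 = 0.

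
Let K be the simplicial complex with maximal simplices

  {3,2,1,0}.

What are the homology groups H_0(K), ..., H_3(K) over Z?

H_0 = Z,  H_1 = 0,  H_2 = 0,  H_3 = 0.

Take the total order 0 < 1 < 2 < 3 on the vertex set. Then K (dimension 3) consists of the simplices:

  0-simplices (4): [0], [1], [2], [3]
  1-simplices (6): [0,1], [0,2], [0,3], [1,2], [1,3], [2,3]
  2-simplices (4): [0,1,2], [0,1,3], [0,2,3], [1,2,3]
  3-simplices (1): [0,1,2,3]

so the chain groups are C_0 ≅ Z^4, C_1 ≅ Z^6, C_2 ≅ Z^4, C_3 ≅ Z^1.

The boundary map ∂_1: C_1 → C_0 maps an edge to its endpoints' difference, ∂[p,q] = q − p.
The 4×6 boundary matrix has rank 3 and Smith normal form diag(1,1,1).

The boundary map ∂_2: C_2 → C_1 sends each 2-simplex [p,q,r] to [q,r] − [p,r] + [p,q]. For instance
  ∂[0,1,2] = [1,2] − [0,2] + [0,1],
  ∂[0,2,3] = [2,3] − [0,3] + [0,2].
The 6×4 boundary matrix has rank 3 and Smith normal form diag(1,1,1).

Boundary ∂_3: C_3 → C_2 sends each 3-simplex σ to the alternating sum Σ_i (−1)^i (σ with its i-th vertex removed). For instance
  ∂[0,1,2,3] = [1,2,3] − [0,2,3] + [0,1,3] − [0,1,2].
This gives a 4×1 integer matrix of rank 1; reducing to Smith normal form yields diagonal entries (1).

From H_k ≅ ker(∂_k) / im(∂_{k+1}) we obtain:

  H_0: rank C_0 − rank ∂_1 = 4 − 3 = 1, and the invariant factors of ∂_1 are all 1, so H_0 = Z.
  H_1: rank ker ∂_1 − rank ∂_2 = (6 − 3) − 3 = 0, and the invariant factors of ∂_2 are all 1, so H_1 = 0.
  H_2: rank ker ∂_2 − rank ∂_3 = (4 − 3) − 1 = 0, and the invariant factors of ∂_3 are all 1, so H_2 = 0.
  H_3: rank ker ∂_3 − rank ∂_4 = (1 − 1) − 0 = 0, and there is no ∂_4, so H_3 = 0.

As a check, the Euler characteristic is 4 − 6 + 4 − 1 = 1, which agrees with 1 − 0 + 0 − 0 = 1.
(K is a triangulation of the 3-simplex.)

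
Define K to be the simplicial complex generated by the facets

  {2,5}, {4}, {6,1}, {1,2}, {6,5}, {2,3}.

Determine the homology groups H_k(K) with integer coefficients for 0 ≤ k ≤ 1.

H_0 = Z^2,  H_1 = Z.

Order the vertices as 1 < 2 < 3 < 4 < 5 < 6. Listing each simplex with vertices in this order, K has dimension 1 with simplices:

  0-simplices (6): [1], [2], [3], [4], [5], [6]
  1-simplices (5): [1,2], [1,6], [2,3], [2,5], [5,6]

so the chain groups are C_0 ≅ Z^6, C_1 ≅ Z^5.

Boundary ∂_1: C_1 → C_0 sends each edge [p,q] (with p < q) to q − p. For instance
  ∂[2,3] = [3] − [2].
This gives a 6×5 integer matrix of rank 4; reducing to Smith normal form yields diagonal entries (1,1,1,1).

From H_k ≅ ker(∂_k) / im(∂_{k+1}) we obtain:

  H_0: rank C_0 − rank ∂_1 = 6 − 4 = 2, and the invariant factors of ∂_1 are all 1, so H_0 ≅ Z^2.
  H_1: rank ker ∂_1 − rank ∂_2 = (5 − 4) − 0 = 1, and there is no ∂_2, so H_1 ≅ Z.

As a check, the Euler characteristic is 6 − 5 = 1, which agrees with 2 − 1 = 1.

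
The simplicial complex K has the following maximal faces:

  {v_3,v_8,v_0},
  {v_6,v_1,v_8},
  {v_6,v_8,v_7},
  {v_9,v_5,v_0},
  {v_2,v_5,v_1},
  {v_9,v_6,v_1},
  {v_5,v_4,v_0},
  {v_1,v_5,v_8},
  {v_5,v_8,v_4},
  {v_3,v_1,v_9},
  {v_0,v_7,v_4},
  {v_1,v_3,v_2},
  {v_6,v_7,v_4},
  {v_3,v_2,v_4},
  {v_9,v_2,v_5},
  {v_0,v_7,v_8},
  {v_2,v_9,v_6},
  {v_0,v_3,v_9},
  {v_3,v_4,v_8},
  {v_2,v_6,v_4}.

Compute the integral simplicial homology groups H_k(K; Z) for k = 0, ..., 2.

H_0 ≅ Z,  H_1 ≅ Z ⊕ Z/2Z,  H_2 = 0.

We work with the vertex ordering v_0 < v_1 < v_2 < v_3 < v_4 < v_5 < v_6 < v_7 < v_8 < v_9. The simplices of K, each written with vertices in increasing order, are:

  0-simplices (10): [v_0], [v_1], [v_2], [v_3], [v_4], [v_5], [v_6], [v_7], [v_8], [v_9]
  1-simplices (30): (30 of them)
  2-simplices (20): (20 of them)

so the chain groups are C_0 ≅ Z^10, C_1 ≅ Z^30, C_2 ≅ Z^20.

The boundary map ∂_1: C_1 → C_0 is given by ∂[p,q] = [q] − [p]. For instance
  ∂[v_6,v_7] = [v_7] − [v_6].
As a 10×30 matrix over Z this has rank 9, with invariant factors (1,1,1,1,1,1,1,1,1).

The boundary map ∂_2: C_2 → C_1 acts by ∂[p,q,r] = [q,r] − [p,r] + [p,q]. For instance
  ∂[v_2,v_3,v_4] = [v_3,v_4] − [v_2,v_4] + [v_2,v_3],
  ∂[v_3,v_4,v_8] = [v_4,v_8] − [v_3,v_8] + [v_3,v_4].
The 30×20 boundary matrix has rank 20 and Smith normal form diag(1,1,1,1,1,1,1,1,1,1,1,1,1,1,1,1,1,1,1,2).

From H_k ≅ ker(∂_k) / im(∂_{k+1}) we obtain:

  H_0: rank C_0 − rank ∂_1 = 10 − 9 = 1, and the invariant factors of ∂_1 are all 1, so H_0 ≅ Z.
  H_1: rank ker ∂_1 − rank ∂_2 = (30 − 9) − 20 = 1, and ∂_2 has invariant factor 2 > 1, so H_1 ≅ Z ⊕ Z/2Z.
  H_2: rank ker ∂_2 − rank ∂_3 = (20 − 20) − 0 = 0, and there is no ∂_3, so H_2 ≅ 0.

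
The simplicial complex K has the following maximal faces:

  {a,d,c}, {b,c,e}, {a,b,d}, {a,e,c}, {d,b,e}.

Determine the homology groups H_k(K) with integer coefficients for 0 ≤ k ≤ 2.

H_0 ≅ Z,  H_1 ≅ Z,  H_2 = 0.

Fix the vertex order a < b < c < d < e and write every simplex with vertices in increasing order. Then dim K = 2 and the simplices of K are:

  0-simplices (5): a, b, c, d, e
  1-simplices (10): ab, ac, ad, ae, bc, bd, be, cd, ce, de
  2-simplices (5): abd, acd, ace, bce, bde

so the chain groups are C_0 ≅ Z^5, C_1 ≅ Z^10, C_2 ≅ Z^5.

Boundary ∂_1: C_1 → C_0 sends each edge [p,q] (with p < q) to q − p. For instance
  ∂bd = d − b.
As a 5×10 matrix over Z this has rank 4, with invariant factors (1,1,1,1).

Boundary ∂_2: C_2 → C_1 maps a triangle to the signed sum of its edges. For instance
  ∂acd = cd − ad + ac,
  ∂bde = de − be + bd.
This gives a 10×5 integer matrix of rank 5; reducing to Smith normal form yields diagonal entries (1,1,1,1,1).

From H_k ≅ ker(∂_k) / im(∂_{k+1}) we obtain:

  H_0: rank C_0 − rank ∂_1 = 5 − 4 = 1, and the invariant factors of ∂_1 are all 1, so H_0 = Z.
  H_1: rank ker ∂_1 − rank ∂_2 = (10 − 4) − 5 = 1, and the invariant factors of ∂_2 are all 1, so H_1 = Z.
  H_2: rank ker ∂_2 − rank ∂_3 = (5 − 5) − 0 = 0, and there is no ∂_3, so H_2 = 0.

As a check, the Euler characteristic is 5 − 10 + 5 = 0, which agrees with 1 − 1 + 0 = 0.
(K is a triangulation of the Möbius band.)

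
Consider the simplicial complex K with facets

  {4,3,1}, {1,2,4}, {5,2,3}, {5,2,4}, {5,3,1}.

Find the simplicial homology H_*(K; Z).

We work with the vertex ordering 1 < 2 < 3 < 4 < 5. The simplices of K, each written with vertices in increasing order, are:

  0-simplices (5): [1], [2], [3], [4], [5]
  1-simplices (10): [1,2], [1,3], [1,4], [1,5], [2,3], [2,4], [2,5], [3,4], [3,5], [4,5]
  2-simplices (5): [1,2,4], [1,3,4], [1,3,5], [2,3,5], [2,4,5]

giving chain groups C_0 ≅ Z^5, C_1 ≅ Z^10, C_2 ≅ Z^5.

∂_1: C_1 → C_0 is given by ∂[p,q] = [q] − [p].
As a 5×10 matrix over Z this has rank 4, with invariant factors (1,1,1,1).

Boundary ∂_2: C_2 → C_1 acts by ∂[p,q,r] = [q,r] − [p,r] + [p,q]. For instance
  ∂[1,3,4] = [3,4] − [1,4] + [1,3],
  ∂[1,2,4] = [2,4] − [1,4] + [1,2].
The 10×5 boundary matrix has rank 5 and Smith normal form diag(1,1,1,1,1).

Computing H_k = (kernel of ∂_k) / (image of ∂_{k+1}):

  H_0: rank C_0 − rank ∂_1 = 5 − 4 = 1, and the invariant factors of ∂_1 are all 1, so H_0 = Z.
  H_1: rank ker ∂_1 − rank ∂_2 = (10 − 4) − 5 = 1, and the invariant factors of ∂_2 are all 1, so H_1 = Z.
  H_2: rank ker ∂_2 − rank ∂_3 = (5 − 5) − 0 = 0, and there is no ∂_3, so H_2 = 0.

(K is a triangulation of the Möbius band.)

H_0 = Z,  H_1 = Z,  H_2 = 0.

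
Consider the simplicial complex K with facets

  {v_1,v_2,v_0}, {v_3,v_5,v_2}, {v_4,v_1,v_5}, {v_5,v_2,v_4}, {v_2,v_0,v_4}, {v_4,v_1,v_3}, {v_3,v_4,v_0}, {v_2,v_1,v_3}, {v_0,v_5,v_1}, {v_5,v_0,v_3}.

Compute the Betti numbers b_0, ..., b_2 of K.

Order the vertices as v_0 < v_1 < v_2 < v_3 < v_4 < v_5. Listing each simplex with vertices in this order, K has dimension 2 with simplices:

  0-simplices (6): [v_0], [v_1], [v_2], [v_3], [v_4], [v_5]
  1-simplices (15): (15 of them)
  2-simplices (10): [v_0,v_1,v_2], [v_0,v_1,v_5], [v_0,v_2,v_4], [v_0,v_3,v_4], [v_0,v_3,v_5], [v_1,v_2,v_3], [v_1,v_3,v_4], [v_1,v_4,v_5], [v_2,v_3,v_5], [v_2,v_4,v_5]

giving chain groups C_0 ≅ Z^6, C_1 ≅ Z^15, C_2 ≅ Z^10.

The boundary map ∂_1: C_1 → C_0 sends each edge [p,q] (with p < q) to q − p. For instance
  ∂[v_1,v_5] = [v_5] − [v_1].
The resulting 6×15 matrix has rank 5, and its Smith normal form has invariant factors (1,1,1,1,1).

∂_2: C_2 → C_1 sends each 2-simplex [p,q,r] to [q,r] − [p,r] + [p,q]. For instance
  ∂[v_0,v_3,v_4] = [v_3,v_4] − [v_0,v_4] + [v_0,v_3],
  ∂[v_1,v_4,v_5] = [v_4,v_5] − [v_1,v_5] + [v_1,v_4].
The resulting 15×10 matrix has rank 10, and its Smith normal form has invariant factors (1,1,1,1,1,1,1,1,1,2).

Now H_k = ker ∂_k / im ∂_{k+1}, so:

  H_0: rank C_0 − rank ∂_1 = 6 − 5 = 1, and the invariant factors of ∂_1 are all 1, so H_0 = Z.
  H_1: rank ker ∂_1 − rank ∂_2 = (15 − 5) − 10 = 0, and ∂_2 has invariant factor 2 > 1, so H_1 = Z/2Z.
  H_2: rank ker ∂_2 − rank ∂_3 = (10 − 10) − 0 = 0, and there is no ∂_3, so H_2 = 0.

As a check, the Euler characteristic is 6 − 15 + 10 = 1, which agrees with 1 − 0 + 0 = 1.
(K is a triangulation of the real projective plane RP^2.)

Hence the Betti numbers are b_0 = 1, b_1 = 0, b_2 = 0.

b_0 = 1, b_1 = 0, b_2 = 0.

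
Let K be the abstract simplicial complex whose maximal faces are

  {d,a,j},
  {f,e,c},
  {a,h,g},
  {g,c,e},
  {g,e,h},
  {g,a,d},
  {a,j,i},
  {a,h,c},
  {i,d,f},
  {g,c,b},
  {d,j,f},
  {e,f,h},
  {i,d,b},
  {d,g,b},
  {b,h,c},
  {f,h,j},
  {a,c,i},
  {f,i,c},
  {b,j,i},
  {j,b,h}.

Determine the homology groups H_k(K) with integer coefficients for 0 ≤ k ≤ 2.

K has 10 vertices, 30 edges, 20 triangles.
rank ∂_0 = 0, rank ∂_1 = 9 ⇒ b_0 = 10 − 0 − 9 = 1; all invariant factors of ∂_1 are 1 so no torsion. So H_0 ≅ Z.
rank ∂_1 = 9, rank ∂_2 = 20 ⇒ b_1 = 30 − 9 − 20 = 1; ∂_2 has invariant factor(s) [2] giving torsion. So H_1 ≅ Z × Z/2.
rank ∂_2 = 20, rank ∂_3 = 0 ⇒ b_2 = 20 − 20 − 0 = 0. So H_2 ≅ 0.

H_0 ≅ Z,  H_1 ≅ Z × Z/2,  H_2 = 0.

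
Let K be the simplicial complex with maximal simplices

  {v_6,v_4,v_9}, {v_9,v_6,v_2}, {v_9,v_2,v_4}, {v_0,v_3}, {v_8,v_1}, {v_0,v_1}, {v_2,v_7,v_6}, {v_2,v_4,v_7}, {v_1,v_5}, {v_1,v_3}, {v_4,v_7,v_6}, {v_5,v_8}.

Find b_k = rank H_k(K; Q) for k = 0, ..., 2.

b_0 = 2, b_1 = 2, b_2 = 1.

K has 10 vertices, 15 edges, 6 triangles.
rank ∂_0 = 0, rank ∂_1 = 8 ⇒ b_0 = 10 − 0 − 8 = 2; all invariant factors of ∂_1 are 1 so no torsion. So H_0 = Z^2.
rank ∂_1 = 8, rank ∂_2 = 5 ⇒ b_1 = 15 − 8 − 5 = 2; all invariant factors of ∂_2 are 1 so no torsion. So H_1 = Z^2.
rank ∂_2 = 5, rank ∂_3 = 0 ⇒ b_2 = 6 − 5 − 0 = 1. So H_2 = Z.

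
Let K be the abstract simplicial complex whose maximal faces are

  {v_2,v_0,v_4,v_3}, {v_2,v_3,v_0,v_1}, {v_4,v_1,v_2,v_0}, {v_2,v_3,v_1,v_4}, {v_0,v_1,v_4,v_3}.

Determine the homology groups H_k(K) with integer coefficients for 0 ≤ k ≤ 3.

H_0 ≅ Z,  H_1 = 0,  H_2 = 0,  H_3 ≅ Z.

We work with the vertex ordering v_0 < v_1 < v_2 < v_3 < v_4. The simplices of K, each written with vertices in increasing order, are:

  0-simplices (5): [v_0], [v_1], [v_2], [v_3], [v_4]
  1-simplices (10): [v_0,v_1], [v_0,v_2], [v_0,v_3], [v_0,v_4], [v_1,v_2], [v_1,v_3], [v_1,v_4], [v_2,v_3], [v_2,v_4], [v_3,v_4]
  2-simplices (10): [v_0,v_1,v_2], [v_0,v_1,v_3], [v_0,v_1,v_4], [v_0,v_2,v_3], [v_0,v_2,v_4], [v_0,v_3,v_4], [v_1,v_2,v_3], [v_1,v_2,v_4], [v_1,v_3,v_4], [v_2,v_3,v_4]
  3-simplices (5): [v_0,v_1,v_2,v_3], [v_0,v_1,v_2,v_4], [v_0,v_1,v_3,v_4], [v_0,v_2,v_3,v_4], [v_1,v_2,v_3,v_4]

so the chain groups are C_0 ≅ Z^5, C_1 ≅ Z^10, C_2 ≅ Z^10, C_3 ≅ Z^5.

The boundary map ∂_1: C_1 → C_0 maps an edge to its endpoints' difference, ∂[p,q] = q − p.
This gives a 5×10 integer matrix of rank 4; reducing to Smith normal form yields diagonal entries (1,1,1,1).

∂_2: C_2 → C_1 sends each 2-simplex [p,q,r] to [q,r] − [p,r] + [p,q]. For instance
  ∂[v_1,v_3,v_4] = [v_3,v_4] − [v_1,v_4] + [v_1,v_3],
  ∂[v_0,v_3,v_4] = [v_3,v_4] − [v_0,v_4] + [v_0,v_3].
This gives a 10×10 integer matrix of rank 6; reducing to Smith normal form yields diagonal entries (1,1,1,1,1,1).

Boundary ∂_3: C_3 → C_2 sends each 3-simplex σ to the alternating sum Σ_i (−1)^i (σ with its i-th vertex removed). For instance
  ∂[v_0,v_1,v_3,v_4] = [v_1,v_3,v_4] − [v_0,v_3,v_4] + [v_0,v_1,v_4] − [v_0,v_1,v_3],
  ∂[v_0,v_1,v_2,v_4] = [v_1,v_2,v_4] − [v_0,v_2,v_4] + [v_0,v_1,v_4] − [v_0,v_1,v_2].
The 10×5 boundary matrix has rank 4 and Smith normal form diag(1,1,1,1).

Now H_k = ker ∂_k / im ∂_{k+1}, so:

  H_0: rank C_0 − rank ∂_1 = 5 − 4 = 1, and the invariant factors of ∂_1 are all 1, so H_0 ≅ Z.
  H_1: rank ker ∂_1 − rank ∂_2 = (10 − 4) − 6 = 0, and the invariant factors of ∂_2 are all 1, so H_1 ≅ 0.
  H_2: rank ker ∂_2 − rank ∂_3 = (10 − 6) − 4 = 0, and the invariant factors of ∂_3 are all 1, so H_2 ≅ 0.
  H_3: rank ker ∂_3 − rank ∂_4 = (5 − 4) − 0 = 1, and there is no ∂_4, so H_3 ≅ Z.

(K is a triangulation of the 3-sphere S^3.)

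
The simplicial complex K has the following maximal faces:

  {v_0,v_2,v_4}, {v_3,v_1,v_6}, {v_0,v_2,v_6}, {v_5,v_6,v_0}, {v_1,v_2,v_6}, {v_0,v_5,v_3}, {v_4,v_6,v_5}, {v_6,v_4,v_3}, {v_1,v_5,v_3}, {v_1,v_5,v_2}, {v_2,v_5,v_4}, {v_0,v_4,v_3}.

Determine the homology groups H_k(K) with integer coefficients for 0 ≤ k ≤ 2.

Fix the vertex order v_0 < v_1 < v_2 < v_3 < v_4 < v_5 < v_6 and write every simplex with vertices in increasing order. Then dim K = 2 and the simplices of K are:

  0-simplices (7): [v_0], [v_1], [v_2], [v_3], [v_4], [v_5], [v_6]
  1-simplices (18): (18 of them)
  2-simplices (12): (12 of them)

Hence C_0 ≅ Z^7, C_1 ≅ Z^18, C_2 ≅ Z^12.

∂_1: C_1 → C_0 maps an edge to its endpoints' difference, ∂[p,q] = q − p.
The 7×18 boundary matrix has rank 6 and Smith normal form diag(1,1,1,1,1,1).

Boundary ∂_2: C_2 → C_1 acts by ∂[p,q,r] = [q,r] − [p,r] + [p,q]. For instance
  ∂[v_4,v_5,v_6] = [v_5,v_6] − [v_4,v_6] + [v_4,v_5],
  ∂[v_0,v_5,v_6] = [v_5,v_6] − [v_0,v_6] + [v_0,v_5].
The 18×12 boundary matrix has rank 12 and Smith normal form diag(1,1,1,1,1,1,1,1,1,1,1,2).

Now H_k = ker ∂_k / im ∂_{k+1}, so:

  H_0: rank C_0 − rank ∂_1 = 7 − 6 = 1, and the invariant factors of ∂_1 are all 1, so H_0 ≅ Z.
  H_1: rank ker ∂_1 − rank ∂_2 = (18 − 6) − 12 = 0, and ∂_2 has invariant factor 2 > 1, so H_1 ≅ Z/2Z.
  H_2: rank ker ∂_2 − rank ∂_3 = (12 − 12) − 0 = 0, and there is no ∂_3, so H_2 ≅ 0.

H_0 = Z,  H_1 = Z/2Z,  H_2 = 0.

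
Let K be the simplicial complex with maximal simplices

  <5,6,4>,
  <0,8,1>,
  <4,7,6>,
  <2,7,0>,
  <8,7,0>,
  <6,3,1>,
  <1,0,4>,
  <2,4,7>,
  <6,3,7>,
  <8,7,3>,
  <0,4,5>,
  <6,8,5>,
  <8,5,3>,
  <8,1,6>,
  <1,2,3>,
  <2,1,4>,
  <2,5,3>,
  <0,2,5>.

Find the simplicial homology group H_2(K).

Take the total order 0 < 1 < 2 < 3 < 4 < 5 < 6 < 7 < 8 on the vertex set. Then K (dimension 2) consists of the simplices:

  0-simplices (9): [0], [1], [2], [3], [4], [5], [6], [7], [8]
  1-simplices (27): (27 of them)
  2-simplices (18): [0,1,4], [0,1,8], [0,2,5], [0,2,7], [0,4,5], [0,7,8], [1,2,3], [1,2,4], [1,3,6], [1,6,8], [2,3,5], [2,4,7], [3,5,8], [3,6,7], [3,7,8], [4,5,6], [4,6,7], [5,6,8]

Hence C_0 ≅ Z^9, C_1 ≅ Z^27, C_2 ≅ Z^18.

The boundary map ∂_1: C_1 → C_0 maps an edge to its endpoints' difference, ∂[p,q] = q − p.
This gives a 9×27 integer matrix of rank 8; reducing to Smith normal form yields diagonal entries (1,1,1,1,1,1,1,1).

Boundary ∂_2: C_2 → C_1 acts by ∂[p,q,r] = [q,r] − [p,r] + [p,q]. For instance
  ∂[1,6,8] = [6,8] − [1,8] + [1,6],
  ∂[3,7,8] = [7,8] − [3,8] + [3,7].
The resulting 27×18 matrix has rank 18, and its Smith normal form has invariant factors (1,1,1,1,1,1,1,1,1,1,1,1,1,1,1,1,1,2).

Now H_k = ker ∂_k / im ∂_{k+1}, so:

  H_2: rank ker ∂_2 − rank ∂_3 = (18 − 18) − 0 = 0, and there is no ∂_3, so H_2 = 0.

H_2 = 0.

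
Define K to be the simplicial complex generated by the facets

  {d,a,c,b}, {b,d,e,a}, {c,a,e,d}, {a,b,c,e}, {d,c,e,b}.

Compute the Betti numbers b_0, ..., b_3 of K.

Take the total order a < b < c < d < e on the vertex set. Then K (dimension 3) consists of the simplices:

  0-simplices (5): a, b, c, d, e
  1-simplices (10): ab, ac, ad, ae, bc, bd, be, cd, ce, de
  2-simplices (10): abc, abd, abe, acd, ace, ade, bcd, bce, bde, cde
  3-simplices (5): abcd, abce, abde, acde, bcde

Hence C_0 ≅ Z^5, C_1 ≅ Z^10, C_2 ≅ Z^10, C_3 ≅ Z^5.

Boundary ∂_1: C_1 → C_0 maps an edge to its endpoints' difference, ∂[p,q] = q − p. For instance
  ∂de = e − d.
The resulting 5×10 matrix has rank 4, and its Smith normal form has invariant factors (1,1,1,1).

The boundary map ∂_2: C_2 → C_1 acts by ∂[p,q,r] = [q,r] − [p,r] + [p,q]. For instance
  ∂cde = de − ce + cd,
  ∂bce = ce − be + bc.
This gives a 10×10 integer matrix of rank 6; reducing to Smith normal form yields diagonal entries (1,1,1,1,1,1).

Boundary ∂_3: C_3 → C_2 sends each 3-simplex σ to the alternating sum Σ_i (−1)^i (σ with its i-th vertex removed). For instance
  ∂bcde = cde − bde + bce − bcd,
  ∂abce = bce − ace + abe − abc.
This gives a 10×5 integer matrix of rank 4; reducing to Smith normal form yields diagonal entries (1,1,1,1).

Reading off H_k = ker ∂_k / im ∂_{k+1}:

  H_0: rank C_0 − rank ∂_1 = 5 − 4 = 1, and the invariant factors of ∂_1 are all 1, so H_0 = Z.
  H_1: rank ker ∂_1 − rank ∂_2 = (10 − 4) − 6 = 0, and the invariant factors of ∂_2 are all 1, so H_1 = 0.
  H_2: rank ker ∂_2 − rank ∂_3 = (10 − 6) − 4 = 0, and the invariant factors of ∂_3 are all 1, so H_2 = 0.
  H_3: rank ker ∂_3 − rank ∂_4 = (5 − 4) − 0 = 1, and there is no ∂_4, so H_3 = Z.

As a check, the Euler characteristic is 5 − 10 + 10 − 5 = 0, which agrees with 1 − 0 + 0 − 1 = 0.

Hence the Betti numbers are b_0 = 1, b_1 = 0, b_2 = 0, b_3 = 1.

b_0 = 1, b_1 = 0, b_2 = 0, b_3 = 1.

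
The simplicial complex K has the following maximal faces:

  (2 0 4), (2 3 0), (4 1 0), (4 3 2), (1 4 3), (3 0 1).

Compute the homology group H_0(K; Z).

K has 5 vertices, 9 edges, 6 triangles.
rank ∂_0 = 0, rank ∂_1 = 4 ⇒ b_0 = 5 − 0 − 4 = 1; all invariant factors of ∂_1 are 1 so no torsion. So H_0 = Z.

H_0 ≅ Z.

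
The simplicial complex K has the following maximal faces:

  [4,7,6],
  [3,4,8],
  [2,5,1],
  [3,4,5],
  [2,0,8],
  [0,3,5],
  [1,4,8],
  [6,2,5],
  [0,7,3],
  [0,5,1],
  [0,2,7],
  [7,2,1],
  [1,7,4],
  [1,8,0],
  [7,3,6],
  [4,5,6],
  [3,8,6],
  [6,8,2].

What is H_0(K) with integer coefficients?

Fix the vertex order 0 < 1 < 2 < 3 < 4 < 5 < 6 < 7 < 8 and write every simplex with vertices in increasing order. Then dim K = 2 and the simplices of K are:

  0-simplices (9): [0], [1], [2], [3], [4], [5], [6], [7], [8]
  1-simplices (27): (27 of them)
  2-simplices (18): [0,1,5], [0,1,8], [0,2,7], [0,2,8], [0,3,5], [0,3,7], [1,2,5], [1,2,7], [1,4,7], [1,4,8], [2,5,6], [2,6,8], [3,4,5], [3,4,8], [3,6,7], [3,6,8], [4,5,6], [4,6,7]

Hence C_0 ≅ Z^9, C_1 ≅ Z^27, C_2 ≅ Z^18.

The boundary map ∂_1: C_1 → C_0 maps an edge to its endpoints' difference, ∂[p,q] = q − p.
As a 9×27 matrix over Z this has rank 8, with invariant factors (1,1,1,1,1,1,1,1).

The boundary map ∂_2: C_2 → C_1 sends each 2-simplex [p,q,r] to [q,r] − [p,r] + [p,q]. For instance
  ∂[3,4,8] = [4,8] − [3,8] + [3,4],
  ∂[1,4,7] = [4,7] − [1,7] + [1,4].
This gives a 27×18 integer matrix of rank 18; reducing to Smith normal form yields diagonal entries (1,1,1,1,1,1,1,1,1,1,1,1,1,1,1,1,1,2).

Reading off H_k = ker ∂_k / im ∂_{k+1}:

  H_0: rank C_0 − rank ∂_1 = 9 − 8 = 1, and the invariant factors of ∂_1 are all 1, so H_0 = Z.

H_0 ≅ Z.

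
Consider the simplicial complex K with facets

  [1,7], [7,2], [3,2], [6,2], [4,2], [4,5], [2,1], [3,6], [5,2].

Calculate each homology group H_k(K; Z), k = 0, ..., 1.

We work with the vertex ordering 1 < 2 < 3 < 4 < 5 < 6 < 7. The simplices of K, each written with vertices in increasing order, are:

  0-simplices (7): [1], [2], [3], [4], [5], [6], [7]
  1-simplices (9): [1,2], [1,7], [2,3], [2,4], [2,5], [2,6], [2,7], [3,6], [4,5]

giving chain groups C_0 ≅ Z^7, C_1 ≅ Z^9.

The boundary map ∂_1: C_1 → C_0 sends each edge [p,q] (with p < q) to q − p. For instance
  ∂[2,6] = [6] − [2].
The 7×9 boundary matrix has rank 6 and Smith normal form diag(1,1,1,1,1,1).

From H_k ≅ ker(∂_k) / im(∂_{k+1}) we obtain:

  H_0: rank C_0 − rank ∂_1 = 7 − 6 = 1, and the invariant factors of ∂_1 are all 1, so H_0 ≅ Z.
  H_1: rank ker ∂_1 − rank ∂_2 = (9 − 6) − 0 = 3, and there is no ∂_2, so H_1 ≅ Z^3.

As a check, the Euler characteristic is 7 − 9 = -2, which agrees with 1 − 3 = -2.

H_0 ≅ Z,  H_1 ≅ Z^3.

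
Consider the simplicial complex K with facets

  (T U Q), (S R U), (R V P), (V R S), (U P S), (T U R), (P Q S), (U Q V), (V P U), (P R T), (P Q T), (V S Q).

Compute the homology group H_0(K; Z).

H_0 ≅ Z.

We work with the vertex ordering P < Q < R < S < T < U < V. The simplices of K, each written with vertices in increasing order, are:

  0-simplices (7): P, Q, R, S, T, U, V
  1-simplices (18): PQ, PR, PS, PT, PU, PV, QS, QT, QU, QV, RS, RT, RU, RV, SU, SV, TU, UV
  2-simplices (12): PQS, PQT, PRT, PRV, PSU, PUV, QSV, QTU, QUV, RSU, RSV, RTU

so the chain groups are C_0 ≅ Z^7, C_1 ≅ Z^18, C_2 ≅ Z^12.

Boundary ∂_1: C_1 → C_0 maps an edge to its endpoints' difference, ∂[p,q] = q − p. For instance
  ∂QS = S − Q.
As a 7×18 matrix over Z this has rank 6, with invariant factors (1,1,1,1,1,1).

The boundary map ∂_2: C_2 → C_1 sends each 2-simplex [p,q,r] to [q,r] − [p,r] + [p,q]. For instance
  ∂QUV = UV − QV + QU,
  ∂QTU = TU − QU + QT.
The 18×12 boundary matrix has rank 12 and Smith normal form diag(1,1,1,1,1,1,1,1,1,1,1,2).

Computing H_k = (kernel of ∂_k) / (image of ∂_{k+1}):

  H_0: rank C_0 − rank ∂_1 = 7 − 6 = 1, and the invariant factors of ∂_1 are all 1, so H_0 ≅ Z.

(K is a triangulation of the real projective plane RP^2.)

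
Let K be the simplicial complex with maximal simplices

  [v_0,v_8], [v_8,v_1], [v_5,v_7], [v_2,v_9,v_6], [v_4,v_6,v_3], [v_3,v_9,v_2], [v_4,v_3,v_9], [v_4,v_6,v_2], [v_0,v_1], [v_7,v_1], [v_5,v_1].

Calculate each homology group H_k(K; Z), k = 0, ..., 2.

K has 10 vertices, 16 edges, 5 triangles.
rank ∂_0 = 0, rank ∂_1 = 8 ⇒ b_0 = 10 − 0 − 8 = 2; all invariant factors of ∂_1 are 1 so no torsion. So H_0 ≅ Z^2.
rank ∂_1 = 8, rank ∂_2 = 5 ⇒ b_1 = 16 − 8 − 5 = 3; all invariant factors of ∂_2 are 1 so no torsion. So H_1 ≅ Z^3.
rank ∂_2 = 5, rank ∂_3 = 0 ⇒ b_2 = 5 − 5 − 0 = 0. So H_2 ≅ 0.

H_0 = Z^2,  H_1 = Z^3,  H_2 = 0.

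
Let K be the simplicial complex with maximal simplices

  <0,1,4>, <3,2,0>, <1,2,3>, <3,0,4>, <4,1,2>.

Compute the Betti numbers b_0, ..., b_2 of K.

Fix the vertex order 0 < 1 < 2 < 3 < 4 and write every simplex with vertices in increasing order. Then dim K = 2 and the simplices of K are:

  0-simplices (5): [0], [1], [2], [3], [4]
  1-simplices (10): [0,1], [0,2], [0,3], [0,4], [1,2], [1,3], [1,4], [2,3], [2,4], [3,4]
  2-simplices (5): [0,1,4], [0,2,3], [0,3,4], [1,2,3], [1,2,4]

Hence C_0 ≅ Z^5, C_1 ≅ Z^10, C_2 ≅ Z^5.

Boundary ∂_1: C_1 → C_0 is given by ∂[p,q] = [q] − [p]. For instance
  ∂[0,4] = [4] − [0].
This gives a 5×10 integer matrix of rank 4; reducing to Smith normal form yields diagonal entries (1,1,1,1).

∂_2: C_2 → C_1 maps a triangle to the signed sum of its edges. For instance
  ∂[0,3,4] = [3,4] − [0,4] + [0,3],
  ∂[0,1,4] = [1,4] − [0,4] + [0,1].
The 10×5 boundary matrix has rank 5 and Smith normal form diag(1,1,1,1,1).

Now H_k = ker ∂_k / im ∂_{k+1}, so:

  H_0: rank C_0 − rank ∂_1 = 5 − 4 = 1, and the invariant factors of ∂_1 are all 1, so H_0 ≅ Z.
  H_1: rank ker ∂_1 − rank ∂_2 = (10 − 4) − 5 = 1, and the invariant factors of ∂_2 are all 1, so H_1 ≅ Z.
  H_2: rank ker ∂_2 − rank ∂_3 = (5 − 5) − 0 = 0, and there is no ∂_3, so H_2 ≅ 0.

As a check, the Euler characteristic is 5 − 10 + 5 = 0, which agrees with 1 − 1 + 0 = 0.
(K is a triangulation of the Möbius band.)

Hence the Betti numbers are b_0 = 1, b_1 = 1, b_2 = 0.

b_0 = 1, b_1 = 1, b_2 = 0.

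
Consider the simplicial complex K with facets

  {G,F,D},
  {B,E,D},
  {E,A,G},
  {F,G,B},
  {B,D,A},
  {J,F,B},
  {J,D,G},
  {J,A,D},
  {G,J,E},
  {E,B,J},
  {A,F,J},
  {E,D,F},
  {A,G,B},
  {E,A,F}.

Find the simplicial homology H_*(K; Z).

H_0 ≅ Z,  H_1 ≅ Z^2,  H_2 ≅ Z.

Fix the vertex order A < B < D < E < F < G < J and write every simplex with vertices in increasing order. Then dim K = 2 and the simplices of K are:

  0-simplices (7): A, B, D, E, F, G, J
  1-simplices (21): AB, AD, AE, AF, AG, AJ, BD, BE, BF, BG, BJ, DE, DF, DG, DJ, EF, EG, EJ, FG, FJ, GJ
  2-simplices (14): ABD, ABG, ADJ, AEF, AEG, AFJ, BDE, BEJ, BFG, BFJ, DEF, DFG, DGJ, EGJ

Hence C_0 ≅ Z^7, C_1 ≅ Z^21, C_2 ≅ Z^14.

Boundary ∂_1: C_1 → C_0 is given by ∂[p,q] = [q] − [p]. For instance
  ∂BJ = J − B.
The 7×21 boundary matrix has rank 6 and Smith normal form diag(1,1,1,1,1,1).

The boundary map ∂_2: C_2 → C_1 acts by ∂[p,q,r] = [q,r] − [p,r] + [p,q]. For instance
  ∂DFG = FG − DG + DF,
  ∂ABG = BG − AG + AB.
This gives a 21×14 integer matrix of rank 13; reducing to Smith normal form yields diagonal entries (1,1,1,1,1,1,1,1,1,1,1,1,1).

Computing H_k = (kernel of ∂_k) / (image of ∂_{k+1}):

  H_0: rank C_0 − rank ∂_1 = 7 − 6 = 1, and the invariant factors of ∂_1 are all 1, so H_0 ≅ Z.
  H_1: rank ker ∂_1 − rank ∂_2 = (21 − 6) − 13 = 2, and the invariant factors of ∂_2 are all 1, so H_1 ≅ Z^2.
  H_2: rank ker ∂_2 − rank ∂_3 = (14 − 13) − 0 = 1, and there is no ∂_3, so H_2 ≅ Z.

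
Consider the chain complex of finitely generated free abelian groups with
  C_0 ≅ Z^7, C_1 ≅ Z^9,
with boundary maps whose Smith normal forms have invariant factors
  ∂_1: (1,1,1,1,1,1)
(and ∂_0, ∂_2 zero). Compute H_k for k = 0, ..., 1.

H_0 ≅ Z,  H_1 ≅ Z^3.

H_0: b_0 = 7 − 0 − 6 = 1; torsion from ∂_1 factors > 1: none. So H_0 ≅ Z.
H_1: b_1 = 9 − 6 − 0 = 3; torsion from ∂_2 factors > 1: none. So H_1 ≅ Z^3.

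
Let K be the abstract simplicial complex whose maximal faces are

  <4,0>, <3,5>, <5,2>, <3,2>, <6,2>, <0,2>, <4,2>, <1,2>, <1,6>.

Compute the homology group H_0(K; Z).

Take the total order 0 < 1 < 2 < 3 < 4 < 5 < 6 on the vertex set. Then K (dimension 1) consists of the simplices:

  0-simplices (7): [0], [1], [2], [3], [4], [5], [6]
  1-simplices (9): [0,2], [0,4], [1,2], [1,6], [2,3], [2,4], [2,5], [2,6], [3,5]

so the chain groups are C_0 ≅ Z^7, C_1 ≅ Z^9.

∂_1: C_1 → C_0 sends each edge [p,q] (with p < q) to q − p.
As a 7×9 matrix over Z this has rank 6, with invariant factors (1,1,1,1,1,1).

Computing H_k = (kernel of ∂_k) / (image of ∂_{k+1}):

  H_0: rank C_0 − rank ∂_1 = 7 − 6 = 1, and the invariant factors of ∂_1 are all 1, so H_0 = Z.

H_0 ≅ Z.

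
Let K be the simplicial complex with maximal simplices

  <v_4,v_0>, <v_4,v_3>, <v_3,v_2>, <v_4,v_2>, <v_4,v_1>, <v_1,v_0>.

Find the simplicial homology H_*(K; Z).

Take the total order v_0 < v_1 < v_2 < v_3 < v_4 on the vertex set. Then K (dimension 1) consists of the simplices:

  0-simplices (5): [v_0], [v_1], [v_2], [v_3], [v_4]
  1-simplices (6): [v_0,v_1], [v_0,v_4], [v_1,v_4], [v_2,v_3], [v_2,v_4], [v_3,v_4]

giving chain groups C_0 ≅ Z^5, C_1 ≅ Z^6.

Boundary ∂_1: C_1 → C_0 is given by ∂[p,q] = [q] − [p].
This gives a 5×6 integer matrix of rank 4; reducing to Smith normal form yields diagonal entries (1,1,1,1).

From H_k ≅ ker(∂_k) / im(∂_{k+1}) we obtain:

  H_0: rank C_0 − rank ∂_1 = 5 − 4 = 1, and the invariant factors of ∂_1 are all 1, so H_0 = Z.
  H_1: rank ker ∂_1 − rank ∂_2 = (6 − 4) − 0 = 2, and there is no ∂_2, so H_1 = Z^2.

(K is a triangulation of a wedge of 2 circles.)

H_0 = Z,  H_1 = Z^2.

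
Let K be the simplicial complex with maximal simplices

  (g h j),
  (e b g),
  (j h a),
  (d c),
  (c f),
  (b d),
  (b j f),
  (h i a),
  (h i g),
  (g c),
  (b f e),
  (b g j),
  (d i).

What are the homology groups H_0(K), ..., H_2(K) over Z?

Fix the vertex order a < b < c < d < e < f < g < h < i < j and write every simplex with vertices in increasing order. Then dim K = 2 and the simplices of K are:

  0-simplices (10): a, b, c, d, e, f, g, h, i, j
  1-simplices (20): ah, ai, aj, bd, be, bf, bg, bj, cd, cf, cg, di, ef, eg, fj, gh, gi, gj, hi, hj
  2-simplices (8): ahi, ahj, bef, beg, bfj, bgj, ghi, ghj

Hence C_0 ≅ Z^10, C_1 ≅ Z^20, C_2 ≅ Z^8.

Boundary ∂_1: C_1 → C_0 sends each edge [p,q] (with p < q) to q − p.
The 10×20 boundary matrix has rank 9 and Smith normal form diag(1,1,1,1,1,1,1,1,1).

∂_2: C_2 → C_1 acts by ∂[p,q,r] = [q,r] − [p,r] + [p,q]. For instance
  ∂bgj = gj − bj + bg,
  ∂bef = ef − bf + be.
This gives a 20×8 integer matrix of rank 8; reducing to Smith normal form yields diagonal entries (1,1,1,1,1,1,1,1).

Now H_k = ker ∂_k / im ∂_{k+1}, so:

  H_0: rank C_0 − rank ∂_1 = 10 − 9 = 1, and the invariant factors of ∂_1 are all 1, so H_0 = Z.
  H_1: rank ker ∂_1 − rank ∂_2 = (20 − 9) − 8 = 3, and the invariant factors of ∂_2 are all 1, so H_1 = Z^3.
  H_2: rank ker ∂_2 − rank ∂_3 = (8 − 8) − 0 = 0, and there is no ∂_3, so H_2 = 0.

H_0 ≅ Z,  H_1 ≅ Z^3,  H_2 = 0.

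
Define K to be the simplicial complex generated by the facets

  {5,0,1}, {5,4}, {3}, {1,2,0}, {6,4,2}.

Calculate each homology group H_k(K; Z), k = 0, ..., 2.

H_0 = Z^2,  H_1 = Z,  H_2 = 0.

Take the total order 0 < 1 < 2 < 3 < 4 < 5 < 6 on the vertex set. Then K (dimension 2) consists of the simplices:

  0-simplices (7): [0], [1], [2], [3], [4], [5], [6]
  1-simplices (9): [0,1], [0,2], [0,5], [1,2], [1,5], [2,4], [2,6], [4,5], [4,6]
  2-simplices (3): [0,1,2], [0,1,5], [2,4,6]

giving chain groups C_0 ≅ Z^7, C_1 ≅ Z^9, C_2 ≅ Z^3.

The boundary map ∂_1: C_1 → C_0 is given by ∂[p,q] = [q] − [p].
This gives a 7×9 integer matrix of rank 5; reducing to Smith normal form yields diagonal entries (1,1,1,1,1).

∂_2: C_2 → C_1 sends each 2-simplex [p,q,r] to [q,r] − [p,r] + [p,q]. For instance
  ∂[0,1,2] = [1,2] − [0,2] + [0,1],
  ∂[2,4,6] = [4,6] − [2,6] + [2,4].
This gives a 9×3 integer matrix of rank 3; reducing to Smith normal form yields diagonal entries (1,1,1).

From H_k ≅ ker(∂_k) / im(∂_{k+1}) we obtain:

  H_0: rank C_0 − rank ∂_1 = 7 − 5 = 2, and the invariant factors of ∂_1 are all 1, so H_0 ≅ Z^2.
  H_1: rank ker ∂_1 − rank ∂_2 = (9 − 5) − 3 = 1, and the invariant factors of ∂_2 are all 1, so H_1 ≅ Z.
  H_2: rank ker ∂_2 − rank ∂_3 = (3 − 3) − 0 = 0, and there is no ∂_3, so H_2 ≅ 0.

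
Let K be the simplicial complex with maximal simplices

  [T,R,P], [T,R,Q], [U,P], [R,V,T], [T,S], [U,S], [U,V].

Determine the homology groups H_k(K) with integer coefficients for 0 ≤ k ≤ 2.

Fix the vertex order P < Q < R < S < T < U < V and write every simplex with vertices in increasing order. Then dim K = 2 and the simplices of K are:

  0-simplices (7): P, Q, R, S, T, U, V
  1-simplices (11): PR, PT, PU, QR, QT, RT, RV, ST, SU, TV, UV
  2-simplices (3): PRT, QRT, RTV

Hence C_0 ≅ Z^7, C_1 ≅ Z^11, C_2 ≅ Z^3.

The boundary map ∂_1: C_1 → C_0 sends each edge [p,q] (with p < q) to q − p.
The 7×11 boundary matrix has rank 6 and Smith normal form diag(1,1,1,1,1,1).

The boundary map ∂_2: C_2 → C_1 sends each 2-simplex [p,q,r] to [q,r] − [p,r] + [p,q]. For instance
  ∂PRT = RT − PT + PR,
  ∂RTV = TV − RV + RT.
As a 11×3 matrix over Z this has rank 3, with invariant factors (1,1,1).

Now H_k = ker ∂_k / im ∂_{k+1}, so:

  H_0: rank C_0 − rank ∂_1 = 7 − 6 = 1, and the invariant factors of ∂_1 are all 1, so H_0 = Z.
  H_1: rank ker ∂_1 − rank ∂_2 = (11 − 6) − 3 = 2, and the invariant factors of ∂_2 are all 1, so H_1 = Z^2.
  H_2: rank ker ∂_2 − rank ∂_3 = (3 − 3) − 0 = 0, and there is no ∂_3, so H_2 = 0.

H_0 ≅ Z,  H_1 ≅ Z^2,  H_2 = 0.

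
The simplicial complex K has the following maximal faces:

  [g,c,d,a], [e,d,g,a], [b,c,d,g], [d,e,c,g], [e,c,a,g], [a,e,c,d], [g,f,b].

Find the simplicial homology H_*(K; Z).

Take the total order a < b < c < d < e < f < g on the vertex set. Then K (dimension 3) consists of the simplices:

  0-simplices (7): a, b, c, d, e, f, g
  1-simplices (15): ac, ad, ae, ag, bc, bd, bf, bg, cd, ce, cg, de, dg, eg, fg
  2-simplices (14): acd, ace, acg, ade, adg, aeg, bcd, bcg, bdg, bfg, cde, cdg, ceg, deg
  3-simplices (6): acde, acdg, aceg, adeg, bcdg, cdeg

so the chain groups are C_0 ≅ Z^7, C_1 ≅ Z^15, C_2 ≅ Z^14, C_3 ≅ Z^6.

∂_1: C_1 → C_0 sends each edge [p,q] (with p < q) to q − p. For instance
  ∂cd = d − c.
The resulting 7×15 matrix has rank 6, and its Smith normal form has invariant factors (1,1,1,1,1,1).

∂_2: C_2 → C_1 sends each 2-simplex [p,q,r] to [q,r] − [p,r] + [p,q]. For instance
  ∂bcg = cg − bg + bc,
  ∂deg = eg − dg + de.
The 15×14 boundary matrix has rank 9 and Smith normal form diag(1,1,1,1,1,1,1,1,1).

Boundary ∂_3: C_3 → C_2 sends each 3-simplex σ to the alternating sum Σ_i (−1)^i (σ with its i-th vertex removed). For instance
  ∂acdg = cdg − adg + acg − acd,
  ∂adeg = deg − aeg + adg − ade.
The 14×6 boundary matrix has rank 5 and Smith normal form diag(1,1,1,1,1).

Now H_k = ker ∂_k / im ∂_{k+1}, so:

  H_0: rank C_0 − rank ∂_1 = 7 − 6 = 1, and the invariant factors of ∂_1 are all 1, so H_0 ≅ Z.
  H_1: rank ker ∂_1 − rank ∂_2 = (15 − 6) − 9 = 0, and the invariant factors of ∂_2 are all 1, so H_1 ≅ 0.
  H_2: rank ker ∂_2 − rank ∂_3 = (14 − 9) − 5 = 0, and the invariant factors of ∂_3 are all 1, so H_2 ≅ 0.
  H_3: rank ker ∂_3 − rank ∂_4 = (6 − 5) − 0 = 1, and there is no ∂_4, so H_3 ≅ Z.

As a check, the Euler characteristic is 7 − 15 + 14 − 6 = 0, which agrees with 1 − 0 + 0 − 1 = 0.

H_0 = Z,  H_1 = 0,  H_2 = 0,  H_3 = Z.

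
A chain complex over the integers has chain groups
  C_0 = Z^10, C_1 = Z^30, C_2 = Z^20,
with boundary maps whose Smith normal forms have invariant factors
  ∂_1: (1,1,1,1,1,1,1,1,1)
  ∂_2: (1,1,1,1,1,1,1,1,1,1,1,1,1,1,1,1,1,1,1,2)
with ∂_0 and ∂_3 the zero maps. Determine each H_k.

H_0: b_0 = 10 − 0 − 9 = 1; torsion from ∂_1 factors > 1: none. So H_0 ≅ Z.
H_1: b_1 = 30 − 9 − 20 = 1; torsion from ∂_2 factors > 1: [2]. So H_1 ≅ Z ⊕ Z/2Z.
H_2: b_2 = 20 − 20 − 0 = 0; torsion from ∂_3 factors > 1: none. So H_2 ≅ 0.

H_0 ≅ Z,  H_1 ≅ Z ⊕ Z/2Z,  H_2 = 0.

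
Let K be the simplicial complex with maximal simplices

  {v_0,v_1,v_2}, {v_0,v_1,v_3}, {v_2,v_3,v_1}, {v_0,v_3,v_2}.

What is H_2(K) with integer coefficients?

We work with the vertex ordering v_0 < v_1 < v_2 < v_3. The simplices of K, each written with vertices in increasing order, are:

  0-simplices (4): [v_0], [v_1], [v_2], [v_3]
  1-simplices (6): [v_0,v_1], [v_0,v_2], [v_0,v_3], [v_1,v_2], [v_1,v_3], [v_2,v_3]
  2-simplices (4): [v_0,v_1,v_2], [v_0,v_1,v_3], [v_0,v_2,v_3], [v_1,v_2,v_3]

giving chain groups C_0 ≅ Z^4, C_1 ≅ Z^6, C_2 ≅ Z^4.

The boundary map ∂_1: C_1 → C_0 sends each edge [p,q] (with p < q) to q − p. For instance
  ∂[v_0,v_2] = [v_2] − [v_0].
As a 4×6 matrix over Z this has rank 3, with invariant factors (1,1,1).

The boundary map ∂_2: C_2 → C_1 acts by ∂[p,q,r] = [q,r] − [p,r] + [p,q]. For instance
  ∂[v_0,v_1,v_3] = [v_1,v_3] − [v_0,v_3] + [v_0,v_1],
  ∂[v_0,v_2,v_3] = [v_2,v_3] − [v_0,v_3] + [v_0,v_2].
As a 6×4 matrix over Z this has rank 3, with invariant factors (1,1,1).

From H_k ≅ ker(∂_k) / im(∂_{k+1}) we obtain:

  H_2: rank ker ∂_2 − rank ∂_3 = (4 − 3) − 0 = 1, and there is no ∂_3, so H_2 ≅ Z.

(K is a triangulation of the 2-sphere S^2.)

H_2 = Z.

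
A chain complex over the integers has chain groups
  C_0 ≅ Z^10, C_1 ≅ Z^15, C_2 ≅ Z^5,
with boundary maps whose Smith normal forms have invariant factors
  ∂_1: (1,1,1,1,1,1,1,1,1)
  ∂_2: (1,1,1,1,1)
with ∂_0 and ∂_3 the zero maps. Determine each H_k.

H_0: b_0 = 10 − 0 − 9 = 1; torsion from ∂_1 factors > 1: none. So H_0 = Z.
H_1: b_1 = 15 − 9 − 5 = 1; torsion from ∂_2 factors > 1: none. So H_1 = Z.
H_2: b_2 = 5 − 5 − 0 = 0; torsion from ∂_3 factors > 1: none. So H_2 = 0.

H_0 = Z,  H_1 = Z,  H_2 = 0.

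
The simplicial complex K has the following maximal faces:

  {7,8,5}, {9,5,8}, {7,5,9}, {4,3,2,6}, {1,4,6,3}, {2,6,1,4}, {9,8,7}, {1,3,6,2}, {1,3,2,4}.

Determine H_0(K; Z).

H_0 = Z^2.

Take the total order 1 < 2 < 3 < 4 < 5 < 6 < 7 < 8 < 9 on the vertex set. Then K (dimension 3) consists of the simplices:

  0-simplices (9): [1], [2], [3], [4], [5], [6], [7], [8], [9]
  1-simplices (16): [1,2], [1,3], [1,4], [1,6], [2,3], [2,4], [2,6], [3,4], [3,6], [4,6], [5,7], [5,8], [5,9], [7,8], [7,9], [8,9]
  2-simplices (14): [1,2,3], [1,2,4], [1,2,6], [1,3,4], [1,3,6], [1,4,6], [2,3,4], [2,3,6], [2,4,6], [3,4,6], [5,7,8], [5,7,9], [5,8,9], [7,8,9]
  3-simplices (5): [1,2,3,4], [1,2,3,6], [1,2,4,6], [1,3,4,6], [2,3,4,6]

giving chain groups C_0 ≅ Z^9, C_1 ≅ Z^16, C_2 ≅ Z^14, C_3 ≅ Z^5.

∂_1: C_1 → C_0 is given by ∂[p,q] = [q] − [p].
The 9×16 boundary matrix has rank 7 and Smith normal form diag(1,1,1,1,1,1,1).

∂_2: C_2 → C_1 sends each 2-simplex [p,q,r] to [q,r] − [p,r] + [p,q]. For instance
  ∂[5,8,9] = [8,9] − [5,9] + [5,8],
  ∂[3,4,6] = [4,6] − [3,6] + [3,4].
This gives a 16×14 integer matrix of rank 9; reducing to Smith normal form yields diagonal entries (1,1,1,1,1,1,1,1,1).

The boundary map ∂_3: C_3 → C_2 sends each 3-simplex σ to the alternating sum Σ_i (−1)^i (σ with its i-th vertex removed). For instance
  ∂[1,2,3,4] = [2,3,4] − [1,3,4] + [1,2,4] − [1,2,3],
  ∂[2,3,4,6] = [3,4,6] − [2,4,6] + [2,3,6] − [2,3,4].
As a 14×5 matrix over Z this has rank 4, with invariant factors (1,1,1,1).

Reading off H_k = ker ∂_k / im ∂_{k+1}:

  H_0: rank C_0 − rank ∂_1 = 9 − 7 = 2, and the invariant factors of ∂_1 are all 1, so H_0 ≅ Z^2.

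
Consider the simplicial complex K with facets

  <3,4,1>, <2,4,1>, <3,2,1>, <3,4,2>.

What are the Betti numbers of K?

Fix the vertex order 1 < 2 < 3 < 4 and write every simplex with vertices in increasing order. Then dim K = 2 and the simplices of K are:

  0-simplices (4): [1], [2], [3], [4]
  1-simplices (6): [1,2], [1,3], [1,4], [2,3], [2,4], [3,4]
  2-simplices (4): [1,2,3], [1,2,4], [1,3,4], [2,3,4]

giving chain groups C_0 ≅ Z^4, C_1 ≅ Z^6, C_2 ≅ Z^4.

The boundary map ∂_1: C_1 → C_0 is given by ∂[p,q] = [q] − [p]. For instance
  ∂[2,3] = [3] − [2].
This gives a 4×6 integer matrix of rank 3; reducing to Smith normal form yields diagonal entries (1,1,1).

Boundary ∂_2: C_2 → C_1 maps a triangle to the signed sum of its edges. For instance
  ∂[2,3,4] = [3,4] − [2,4] + [2,3],
  ∂[1,2,3] = [2,3] − [1,3] + [1,2].
The 6×4 boundary matrix has rank 3 and Smith normal form diag(1,1,1).

Now H_k = ker ∂_k / im ∂_{k+1}, so:

  H_0: rank C_0 − rank ∂_1 = 4 − 3 = 1, and the invariant factors of ∂_1 are all 1, so H_0 = Z.
  H_1: rank ker ∂_1 − rank ∂_2 = (6 − 3) − 3 = 0, and the invariant factors of ∂_2 are all 1, so H_1 = 0.
  H_2: rank ker ∂_2 − rank ∂_3 = (4 − 3) − 0 = 1, and there is no ∂_3, so H_2 = Z.

(K is a triangulation of the 2-sphere S^2.)

Hence the Betti numbers are b_0 = 1, b_1 = 0, b_2 = 1.

b_0 = 1, b_1 = 0, b_2 = 1.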